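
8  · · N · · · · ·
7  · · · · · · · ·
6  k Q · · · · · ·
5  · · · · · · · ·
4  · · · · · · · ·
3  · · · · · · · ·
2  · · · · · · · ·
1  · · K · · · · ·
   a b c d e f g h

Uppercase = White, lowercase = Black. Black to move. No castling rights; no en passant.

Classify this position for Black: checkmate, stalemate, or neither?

checkmate

Black to move; black king on a6.
In check: yes, from the white queen on b6.
King squares — a5: attacked by Qb6; b5: attacked by Qb6; b6: attacked by Nc8; a7: attacked by Qb6; b7: attacked by Qb6.
Legal moves for Black: none.
In check with no legal moves → checkmate.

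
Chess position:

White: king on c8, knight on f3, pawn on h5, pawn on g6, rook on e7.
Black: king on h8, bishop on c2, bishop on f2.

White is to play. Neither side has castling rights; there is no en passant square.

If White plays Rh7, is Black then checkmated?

After Rh7: black king on h8; in check: yes, from the white rook on h7.
Black has 1 legal reply: Kg8.
In check but a legal move exists → not checkmate.

no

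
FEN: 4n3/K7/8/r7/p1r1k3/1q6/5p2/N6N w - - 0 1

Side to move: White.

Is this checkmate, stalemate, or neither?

checkmate

White to move; white king on a7.
In check: yes, from the black rook on a5.
King squares — a6: attacked by Ra5; b6: attacked by Qb3; b7: attacked by Qb3; a8: attacked by Ra5; b8: attacked by Qb3.
Legal moves for White: none.
In check with no legal moves → checkmate.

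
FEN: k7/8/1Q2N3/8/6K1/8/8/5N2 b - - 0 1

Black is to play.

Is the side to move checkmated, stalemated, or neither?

stalemate

Black to move; black king on a8.
In check: no.
King squares — a7: attacked by Qb6; b7: attacked by Qb6; b8: attacked by Qb6.
Legal moves for Black: none.
Not in check and no legal moves → stalemate.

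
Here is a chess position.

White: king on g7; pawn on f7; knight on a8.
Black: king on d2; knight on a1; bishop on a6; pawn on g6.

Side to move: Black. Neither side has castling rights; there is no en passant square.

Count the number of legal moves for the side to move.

18

Black to move; king on d2.
In check: no.
Legal moves: Bc8, Bb7, Bb5, Bc4, Bd3, Be2, Bf1, Ke3, Kd3, Kc3, Ke2, Kc2, Ke1, Kd1, Kc1, Nb3, Nc2, g5.
Count: 18.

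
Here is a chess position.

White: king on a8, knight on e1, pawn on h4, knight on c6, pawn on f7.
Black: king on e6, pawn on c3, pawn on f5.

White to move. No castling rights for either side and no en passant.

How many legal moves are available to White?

20

White to move; king on a8.
In check: no.
Legal moves: Kb8, Kb7, Ka7, Nd8+, Nb8, Ne7, Na7, Ne5, Na5, Nd4+, Nb4, Nf3, Nd3, Ng2, Nc2, f8=Q, f8=R, f8=B, f8=N+, h5.
Count: 20.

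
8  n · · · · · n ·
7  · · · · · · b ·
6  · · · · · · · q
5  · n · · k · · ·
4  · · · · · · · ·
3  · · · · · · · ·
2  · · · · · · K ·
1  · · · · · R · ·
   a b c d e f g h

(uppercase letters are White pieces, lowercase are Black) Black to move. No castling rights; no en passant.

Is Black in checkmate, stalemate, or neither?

neither

Black to move; black king on e5.
In check: no.
Legal moves for Black include: Ne7, Nf6, Nac7, Nb6, Bh8, Bf8, Bf6, Qh8, Qh7, Qg6+, Qf6, Qe6, Qd6, Qc6+, Qb6, Qa6, Qh5, Qg5+, ... (list truncated; more exist).
Black has legal moves and is not in check → neither.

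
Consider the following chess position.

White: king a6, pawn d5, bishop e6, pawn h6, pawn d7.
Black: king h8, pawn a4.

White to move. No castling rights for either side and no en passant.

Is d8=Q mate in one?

After d8=Q: black king on h8; in check: yes, from the white queen on d8.
Black has 1 legal reply: Kh7.
In check but a legal move exists → not checkmate.

no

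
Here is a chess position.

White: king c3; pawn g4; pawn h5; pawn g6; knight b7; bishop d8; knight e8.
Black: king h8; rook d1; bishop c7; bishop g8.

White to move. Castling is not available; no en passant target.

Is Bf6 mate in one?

After Bf6: black king on h8; in check: yes, from the white bishop on f6.
King squares — g7: attacked by Bf6; h7: attacked by Pg6; g8: own bishop.
Black has no legal moves → checkmate.

yes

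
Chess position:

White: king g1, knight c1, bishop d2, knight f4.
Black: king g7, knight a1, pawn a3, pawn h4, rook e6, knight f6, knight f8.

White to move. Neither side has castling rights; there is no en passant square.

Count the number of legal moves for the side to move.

White to move; king on g1.
In check: no.
Legal moves: Ng6, Nxe6+, Nh5+, Nd5, Nh3, Nfd3, Ng2, Nfe2, Ba5, Bb4, Be3, Bc3, Be1, Kh2, Kg2, Kf2, Kh1, Kf1, Ncd3, Nb3, Nce2, Na2.
Count: 22.

22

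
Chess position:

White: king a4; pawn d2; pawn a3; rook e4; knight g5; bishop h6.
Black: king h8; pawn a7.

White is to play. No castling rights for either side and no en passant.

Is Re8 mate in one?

yes

After Re8: black king on h8; in check: yes, from the white rook on e8.
King squares — g7: attacked by Bh6; h7: attacked by Ng5; g8: attacked by Re8.
Black has no legal moves → checkmate.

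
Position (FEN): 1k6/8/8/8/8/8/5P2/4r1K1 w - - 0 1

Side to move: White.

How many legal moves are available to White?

2

White to move; king on g1.
In check: yes, from the black rook on e1.
Legal moves: Kh2, Kg2.
Count: 2.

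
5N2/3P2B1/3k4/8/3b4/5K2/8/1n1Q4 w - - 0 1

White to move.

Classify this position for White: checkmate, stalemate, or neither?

neither

White to move; white king on f3.
In check: no.
Legal moves for White include: Nh7, Ng6, Ne6, Bh8, Bh6, Bf6, Be5+, Bxd4, Kg4, Kf4, Ke4, Kg3, Kg2, Ke2, Qxd4+, Qa4, Qd3, Qb3, ... (list truncated; more exist).
White has legal moves and is not in check → neither.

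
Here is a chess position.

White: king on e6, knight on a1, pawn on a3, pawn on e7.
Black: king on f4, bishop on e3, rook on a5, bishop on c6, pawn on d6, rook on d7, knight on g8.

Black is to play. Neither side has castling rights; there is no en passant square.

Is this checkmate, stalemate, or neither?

neither

Black to move; black king on f4.
In check: no.
Legal moves for Black include: Nxe7, Nh6, Nf6, Rd8, Rxe7+, Rc7, Rb7, Rda7, Ba8, Bb7, Bd5+, Bb5, Be4, Ba4, Bf3, Bg2, Bh1, Ra8, ... (list truncated; more exist).
Black has legal moves and is not in check → neither.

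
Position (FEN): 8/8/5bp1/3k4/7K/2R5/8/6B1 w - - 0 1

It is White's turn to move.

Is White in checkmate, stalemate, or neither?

White to move; white king on h4.
In check: yes, from the black bishop on f6.
King squares — g3: available; h3: available; g4: available; g5: attacked by Bf6; h5: attacked by Pg6.
Legal moves for White: Kg4, Kh3, Kg3.
White is in check but has 3 legal moves → neither.

neither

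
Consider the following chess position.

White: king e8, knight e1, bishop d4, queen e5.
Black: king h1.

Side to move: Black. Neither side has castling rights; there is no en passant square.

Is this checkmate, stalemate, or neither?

Black to move; black king on h1.
In check: no.
King squares — g1: attacked by Bd4; g2: attacked by Ne1; h2: attacked by Qe5.
Legal moves for Black: none.
Not in check and no legal moves → stalemate.

stalemate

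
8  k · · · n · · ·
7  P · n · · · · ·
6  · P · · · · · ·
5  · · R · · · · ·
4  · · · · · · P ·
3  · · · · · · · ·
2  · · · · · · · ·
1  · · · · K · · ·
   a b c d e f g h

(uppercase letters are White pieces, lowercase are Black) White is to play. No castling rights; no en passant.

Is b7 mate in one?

no

After b7: black king on a8; in check: yes, from the white pawn on b7.
Black has 2 legal replies: Kxb7, Kxa7.
In check but a legal move exists → not checkmate.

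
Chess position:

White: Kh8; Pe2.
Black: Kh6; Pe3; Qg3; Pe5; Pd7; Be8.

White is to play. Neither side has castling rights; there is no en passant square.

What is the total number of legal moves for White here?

White to move; king on h8.
In check: no.
Legal moves: none.
Count: 0.

0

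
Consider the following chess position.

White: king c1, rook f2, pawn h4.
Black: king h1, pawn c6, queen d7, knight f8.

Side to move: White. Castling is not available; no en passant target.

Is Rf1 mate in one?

After Rf1: black king on h1; in check: yes, from the white rook on f1.
Black has 2 legal replies: Kh2, Kg2.
In check but a legal move exists → not checkmate.

no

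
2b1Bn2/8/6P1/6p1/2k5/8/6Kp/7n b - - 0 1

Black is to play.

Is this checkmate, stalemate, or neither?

neither

Black to move; black king on c4.
In check: no.
Legal moves for Black include: Nh7, Nd7, Nxg6, Ne6, Bd7, Bb7+, Be6, Ba6, Bf5, Bg4, Bh3+, Kd5, Kc5, Kd4, Kb4, Kd3, Kc3, Kb3, ... (list truncated; more exist).
Black has legal moves and is not in check → neither.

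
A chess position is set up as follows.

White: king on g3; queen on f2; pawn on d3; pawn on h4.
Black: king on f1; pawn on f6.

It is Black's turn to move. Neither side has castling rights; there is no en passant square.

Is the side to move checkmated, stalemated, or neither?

checkmate

Black to move; black king on f1.
In check: yes, from the white queen on f2.
King squares — e1: attacked by Qf2; g1: attacked by Qf2; e2: attacked by Qf2; f2: attacked by Kg3; g2: attacked by Qf2.
Legal moves for Black: none.
In check with no legal moves → checkmate.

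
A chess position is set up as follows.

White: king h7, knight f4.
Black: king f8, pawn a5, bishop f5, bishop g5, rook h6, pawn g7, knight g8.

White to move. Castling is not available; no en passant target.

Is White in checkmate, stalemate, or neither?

White to move; white king on h7.
In check: yes, from the black bishop on f5 and the black rook on h6.
King squares — g6: attacked by Bf5; h6: attacked by Bg5; g7: attacked by Kf8; g8: attacked by Kf8; h8: attacked by Rh6.
Legal moves for White: none.
In check with no legal moves → checkmate.

checkmate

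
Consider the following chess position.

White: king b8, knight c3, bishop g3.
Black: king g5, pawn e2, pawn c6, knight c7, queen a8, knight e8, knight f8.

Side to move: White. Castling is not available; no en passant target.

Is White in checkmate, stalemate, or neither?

White to move; white king on b8.
In check: yes, from the black queen on a8.
King squares — a7: attacked by Qa8; b7: attacked by Qa8; c7: attacked by Ne8; a8: attacked by Nc7; c8: attacked by Qa8.
Legal moves for White: none.
In check with no legal moves → checkmate.

checkmate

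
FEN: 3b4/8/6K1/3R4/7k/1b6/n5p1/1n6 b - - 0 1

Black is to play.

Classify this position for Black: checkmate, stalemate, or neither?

neither

Black to move; black king on h4.
In check: no.
Legal moves for Black include: Be7, Bc7, Bf6, Bb6, Bg5, Ba5, Kg4, Kh3, Kg3, Bxd5, Bc4, Ba4, Bc2+, Bd1, Nb4, Nac3, Nc1, Nbc3, ... (list truncated; more exist).
Black has legal moves and is not in check → neither.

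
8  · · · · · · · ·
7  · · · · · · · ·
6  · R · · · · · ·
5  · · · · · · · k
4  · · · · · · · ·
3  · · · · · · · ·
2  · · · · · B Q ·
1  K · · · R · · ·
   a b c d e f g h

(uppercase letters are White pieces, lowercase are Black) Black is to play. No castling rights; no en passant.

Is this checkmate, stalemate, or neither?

stalemate

Black to move; black king on h5.
In check: no.
King squares — g4: attacked by Qg2; h4: attacked by Bf2; g5: attacked by Qg2; g6: attacked by Qg2; h6: attacked by Rb6.
Legal moves for Black: none.
Not in check and no legal moves → stalemate.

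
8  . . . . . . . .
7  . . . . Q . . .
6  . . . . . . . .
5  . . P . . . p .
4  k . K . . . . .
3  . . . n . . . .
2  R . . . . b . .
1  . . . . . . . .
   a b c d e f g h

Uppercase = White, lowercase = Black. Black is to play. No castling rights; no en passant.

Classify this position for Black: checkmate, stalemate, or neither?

Black to move; black king on a4.
In check: yes, from the white rook on a2.
King squares — a3: attacked by Ra2; b3: attacked by Kc4; b4: attacked by Kc4; a5: attacked by Ra2; b5: attacked by Kc4.
Legal moves for Black: none.
In check with no legal moves → checkmate.

checkmate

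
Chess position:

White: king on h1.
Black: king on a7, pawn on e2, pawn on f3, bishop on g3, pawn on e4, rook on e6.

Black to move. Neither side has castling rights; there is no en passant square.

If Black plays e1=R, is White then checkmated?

After e1=R: white king on h1; in check: yes, from the black rook on e1.
King squares — g1: attacked by Re1; g2: attacked by Pf3; h2: attacked by Bg3.
White has no legal moves → checkmate.

yes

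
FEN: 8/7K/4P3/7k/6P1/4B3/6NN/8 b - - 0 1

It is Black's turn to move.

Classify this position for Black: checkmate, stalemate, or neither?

checkmate

Black to move; black king on h5.
In check: yes, from the white pawn on g4.
King squares — g4: attacked by Nh2; h4: attacked by Ng2; g5: attacked by Be3; g6: attacked by Kh7; h6: attacked by Be3.
Legal moves for Black: none.
In check with no legal moves → checkmate.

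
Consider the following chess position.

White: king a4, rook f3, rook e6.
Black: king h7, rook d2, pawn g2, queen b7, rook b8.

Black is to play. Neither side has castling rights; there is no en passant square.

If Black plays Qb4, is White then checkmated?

yes

After Qb4: white king on a4; in check: yes, from the black queen on b4.
King squares — a3: attacked by Qb4; b3: attacked by Qb4; b4: attacked by Rb8; a5: attacked by Qb4; b5: attacked by Qb4.
White has no legal moves → checkmate.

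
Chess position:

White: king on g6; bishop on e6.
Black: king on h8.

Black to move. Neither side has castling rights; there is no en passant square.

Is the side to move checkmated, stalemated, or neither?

stalemate

Black to move; black king on h8.
In check: no.
King squares — g7: attacked by Kg6; h7: attacked by Kg6; g8: attacked by Be6.
Legal moves for Black: none.
Not in check and no legal moves → stalemate.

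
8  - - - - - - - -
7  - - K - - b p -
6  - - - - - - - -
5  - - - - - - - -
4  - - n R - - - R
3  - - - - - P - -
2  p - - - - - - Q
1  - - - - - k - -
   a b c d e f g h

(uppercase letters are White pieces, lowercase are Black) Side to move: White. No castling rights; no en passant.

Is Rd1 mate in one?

yes

After Rd1: black king on f1; in check: yes, from the white rook on d1.
King squares — e1: attacked by Rd1; g1: attacked by Rd1; e2: attacked by Qh2; f2: attacked by Qh2; g2: attacked by Qh2.
Black has no legal moves → checkmate.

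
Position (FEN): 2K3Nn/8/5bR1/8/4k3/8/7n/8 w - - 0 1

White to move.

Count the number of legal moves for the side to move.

White to move; king on c8.
In check: no.
Legal moves: Ne7, Nh6, Nxf6+, Kb8, Kd7, Kc7, Kb7, Rg7, Rh6, Rxf6, Rg5, Rg4+, Rg3, Rg2, Rg1.
Count: 15.

15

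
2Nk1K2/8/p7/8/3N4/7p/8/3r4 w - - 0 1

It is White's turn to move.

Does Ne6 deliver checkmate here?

After Ne6: black king on d8; in check: yes, from the white knight on e6.
Black has 2 legal replies: Kxc8, Kd7.
In check but a legal move exists → not checkmate.

no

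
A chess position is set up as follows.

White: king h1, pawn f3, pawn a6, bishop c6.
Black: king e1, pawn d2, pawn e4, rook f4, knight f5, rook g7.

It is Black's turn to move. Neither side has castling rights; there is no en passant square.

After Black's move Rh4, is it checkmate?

After Rh4: white king on h1; in check: yes, from the black rook on h4.
King squares — g1: attacked by Rg7; g2: attacked by Rg7; h2: attacked by Rh4.
White has no legal moves → checkmate.

yes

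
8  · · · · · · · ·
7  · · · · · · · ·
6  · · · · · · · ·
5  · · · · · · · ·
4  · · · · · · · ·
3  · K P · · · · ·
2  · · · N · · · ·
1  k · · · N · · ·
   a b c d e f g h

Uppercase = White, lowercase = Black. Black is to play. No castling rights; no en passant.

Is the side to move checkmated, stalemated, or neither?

stalemate

Black to move; black king on a1.
In check: no.
King squares — b1: attacked by Nd2; a2: attacked by Kb3; b2: attacked by Kb3.
Legal moves for Black: none.
Not in check and no legal moves → stalemate.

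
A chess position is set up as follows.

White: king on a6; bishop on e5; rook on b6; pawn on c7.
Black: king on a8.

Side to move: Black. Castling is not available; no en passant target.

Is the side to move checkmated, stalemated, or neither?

Black to move; black king on a8.
In check: no.
King squares — a7: attacked by Ka6; b7: attacked by Ka6; b8: attacked by Rb6.
Legal moves for Black: none.
Not in check and no legal moves → stalemate.

stalemate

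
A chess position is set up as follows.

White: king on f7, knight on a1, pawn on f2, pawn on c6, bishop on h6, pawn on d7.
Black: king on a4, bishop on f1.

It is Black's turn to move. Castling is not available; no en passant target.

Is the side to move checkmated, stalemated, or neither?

neither

Black to move; black king on a4.
In check: no.
Legal moves for Black: Kb5, Ka5, Kb4, Ka3, Ba6, Bb5, Bc4+, Bh3, Bd3, Bg2, Be2.
Black has 11 legal moves and is not in check → neither.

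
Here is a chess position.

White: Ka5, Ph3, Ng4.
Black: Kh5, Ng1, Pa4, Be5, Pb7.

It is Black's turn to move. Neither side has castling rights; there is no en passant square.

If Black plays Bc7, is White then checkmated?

After Bc7: white king on a5; in check: yes, from the black bishop on c7.
White has 3 legal replies: Kb5, Kb4, Kxa4.
In check but a legal move exists → not checkmate.

no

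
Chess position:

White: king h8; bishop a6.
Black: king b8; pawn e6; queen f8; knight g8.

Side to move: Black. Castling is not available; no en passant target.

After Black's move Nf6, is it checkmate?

yes

After Nf6: white king on h8; in check: yes, from the black queen on f8.
King squares — g7: attacked by Qf8; h7: attacked by Nf6; g8: attacked by Nf6.
White has no legal moves → checkmate.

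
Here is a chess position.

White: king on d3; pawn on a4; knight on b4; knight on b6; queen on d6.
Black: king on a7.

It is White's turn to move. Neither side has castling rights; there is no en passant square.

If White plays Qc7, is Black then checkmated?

After Qc7: black king on a7; in check: yes, from the white queen on c7.
King squares — a6: attacked by Nb4; b6: attacked by Qc7; b7: attacked by Qc7; a8: attacked by Nb6; b8: attacked by Qc7.
Black has no legal moves → checkmate.

yes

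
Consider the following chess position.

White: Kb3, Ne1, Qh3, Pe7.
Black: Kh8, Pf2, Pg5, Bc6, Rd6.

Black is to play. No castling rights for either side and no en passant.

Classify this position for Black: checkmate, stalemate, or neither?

neither

Black to move; black king on h8.
In check: yes, from the white queen on h3.
Legal moves for Black: Kg8, Kg7, Rh6.
Black is in check but has 3 legal moves → neither.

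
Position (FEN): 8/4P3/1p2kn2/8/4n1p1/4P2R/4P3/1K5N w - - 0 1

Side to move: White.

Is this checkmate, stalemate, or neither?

White to move; white king on b1.
In check: no.
Legal moves for White include: Rh8, Rh7, Rh6, Rh5, Rh4, Rg3, Rf3, Rh2, Ng3, Nf2, Kc2, Kb2, Ka2, Kc1, Ka1, e8=Q+, e8=R+, e8=B, ... (list truncated; more exist).
White has legal moves and is not in check → neither.

neither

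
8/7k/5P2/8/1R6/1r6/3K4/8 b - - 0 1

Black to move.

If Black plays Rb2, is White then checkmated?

After Rb2: white king on d2; in check: yes, from the black rook on b2.
White has 7 legal replies: Ke3, Kd3, Kc3, Ke1, Kd1, Kc1, Rxb2.
In check but a legal move exists → not checkmate.

no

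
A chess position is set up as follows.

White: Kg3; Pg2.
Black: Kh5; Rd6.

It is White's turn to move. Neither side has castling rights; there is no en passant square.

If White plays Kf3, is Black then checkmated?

After Kf3: black king on h5; in check: no.
Black is not in check, so this cannot be checkmate.

no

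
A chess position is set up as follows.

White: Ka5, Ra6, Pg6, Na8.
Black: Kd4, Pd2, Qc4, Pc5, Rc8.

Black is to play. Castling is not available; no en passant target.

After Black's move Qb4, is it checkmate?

yes

After Qb4: white king on a5; in check: yes, from the black queen on b4.
King squares — a4: attacked by Qb4; b4: attacked by Pc5; b5: attacked by Qb4; a6: own rook; b6: attacked by Qb4.
White has no legal moves → checkmate.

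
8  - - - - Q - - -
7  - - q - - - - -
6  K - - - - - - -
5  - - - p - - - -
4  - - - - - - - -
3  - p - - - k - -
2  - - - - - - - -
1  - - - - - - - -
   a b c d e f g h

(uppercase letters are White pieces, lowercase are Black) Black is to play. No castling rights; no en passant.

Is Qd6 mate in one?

no

After Qd6: white king on a6; in check: yes, from the black queen on d6.
White has 5 legal replies: Kb7, Ka7, Kb5, Ka5, Qc6.
In check but a legal move exists → not checkmate.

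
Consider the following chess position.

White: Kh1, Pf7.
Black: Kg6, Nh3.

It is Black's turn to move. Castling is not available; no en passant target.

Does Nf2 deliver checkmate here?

no

After Nf2: white king on h1; in check: yes, from the black knight on f2.
White has 3 legal replies: Kh2, Kg2, Kg1.
In check but a legal move exists → not checkmate.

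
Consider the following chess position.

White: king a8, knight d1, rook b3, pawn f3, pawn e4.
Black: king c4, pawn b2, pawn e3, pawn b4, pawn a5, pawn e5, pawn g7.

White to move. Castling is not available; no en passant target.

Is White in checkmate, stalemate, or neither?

neither

White to move; white king on a8.
In check: no.
Legal moves for White: Kb8, Kb7, Ka7, Rxb4+, Rxe3, Rd3, Rc3+, Ra3, Rxb2, Nxe3+, Nc3, Nf2, Nxb2+, f4.
White has 14 legal moves and is not in check → neither.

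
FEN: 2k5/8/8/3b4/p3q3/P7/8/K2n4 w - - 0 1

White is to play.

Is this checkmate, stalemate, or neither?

stalemate

White to move; white king on a1.
In check: no.
King squares — b1: attacked by Qe4; a2: attacked by Bd5; b2: attacked by Nd1.
Legal moves for White: none.
Not in check and no legal moves → stalemate.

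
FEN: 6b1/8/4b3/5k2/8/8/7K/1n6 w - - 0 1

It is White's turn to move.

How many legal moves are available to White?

White to move; king on h2.
In check: no.
Legal moves: Kh3, Kg3, Kg2, Kh1, Kg1.
Count: 5.

5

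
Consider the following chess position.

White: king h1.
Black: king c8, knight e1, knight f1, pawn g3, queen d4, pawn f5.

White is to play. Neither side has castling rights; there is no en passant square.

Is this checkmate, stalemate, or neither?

stalemate

White to move; white king on h1.
In check: no.
King squares — g1: attacked by Qd4; g2: attacked by Ne1; h2: attacked by Nf1.
Legal moves for White: none.
Not in check and no legal moves → stalemate.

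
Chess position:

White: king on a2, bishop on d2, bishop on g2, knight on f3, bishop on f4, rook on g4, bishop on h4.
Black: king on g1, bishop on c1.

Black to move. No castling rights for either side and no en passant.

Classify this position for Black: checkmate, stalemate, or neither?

checkmate

Black to move; black king on g1.
In check: yes, from the white knight on f3.
King squares — f1: attacked by Bg2; h1: attacked by Bg2; f2: attacked by Bh4; g2: attacked by Rg4; h2: attacked by Nf3.
Legal moves for Black: none.
In check with no legal moves → checkmate.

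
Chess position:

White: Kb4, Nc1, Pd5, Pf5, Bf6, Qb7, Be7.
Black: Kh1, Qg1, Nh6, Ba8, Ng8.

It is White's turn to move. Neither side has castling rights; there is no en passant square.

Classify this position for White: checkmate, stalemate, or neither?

neither

White to move; white king on b4.
In check: no.
Legal moves for White include: Bf8, Bd8, Bd6, Bc5, Qc8, Qb8, Qxa8, Qd7, Qc7, Qa7, Qc6, Qb6, Qa6, Qb5, Bh8, Bg7, Bg5, Be5, ... (list truncated; more exist).
White has legal moves and is not in check → neither.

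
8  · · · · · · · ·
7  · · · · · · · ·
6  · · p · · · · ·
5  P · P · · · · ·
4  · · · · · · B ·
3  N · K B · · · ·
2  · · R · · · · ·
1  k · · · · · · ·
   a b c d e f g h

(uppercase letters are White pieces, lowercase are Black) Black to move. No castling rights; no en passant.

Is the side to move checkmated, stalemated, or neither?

stalemate

Black to move; black king on a1.
In check: no.
King squares — b1: attacked by Na3; a2: attacked by Rc2; b2: attacked by Rc2.
Legal moves for Black: none.
Not in check and no legal moves → stalemate.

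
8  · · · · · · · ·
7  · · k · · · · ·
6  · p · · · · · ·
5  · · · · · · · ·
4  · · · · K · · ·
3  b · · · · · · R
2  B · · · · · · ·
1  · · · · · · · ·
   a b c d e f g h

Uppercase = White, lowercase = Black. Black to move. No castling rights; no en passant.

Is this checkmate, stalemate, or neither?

neither

Black to move; black king on c7.
In check: no.
Legal moves for Black: Kd8, Kc8, Kb8, Kd7, Kb7, Kd6, Kc6, Bf8, Be7, Bd6, Bc5, Bb4, Bb2, Bc1, b5.
Black has 15 legal moves and is not in check → neither.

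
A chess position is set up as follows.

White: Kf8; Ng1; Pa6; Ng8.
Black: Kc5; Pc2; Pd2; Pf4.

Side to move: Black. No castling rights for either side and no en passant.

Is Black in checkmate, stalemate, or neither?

Black to move; black king on c5.
In check: no.
Legal moves for Black: Kd6, Kc6, Kb6, Kd5, Kb5, Kd4, Kc4, Kb4, f3, d1=Q, d1=R, d1=B, d1=N, c1=Q, c1=R, c1=B, c1=N.
Black has 17 legal moves and is not in check → neither.

neither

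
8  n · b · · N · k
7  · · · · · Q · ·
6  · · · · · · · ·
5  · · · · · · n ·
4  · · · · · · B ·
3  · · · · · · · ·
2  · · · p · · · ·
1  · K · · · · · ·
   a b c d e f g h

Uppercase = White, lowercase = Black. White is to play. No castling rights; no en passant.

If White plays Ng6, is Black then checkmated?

yes

After Ng6: black king on h8; in check: yes, from the white knight on g6.
King squares — g7: attacked by Qf7; h7: attacked by Qf7; g8: attacked by Qf7.
Black has no legal moves → checkmate.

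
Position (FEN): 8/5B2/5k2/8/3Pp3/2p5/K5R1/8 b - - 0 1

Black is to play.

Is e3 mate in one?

After e3: white king on a2; in check: no.
White is not in check, so this cannot be checkmate.

no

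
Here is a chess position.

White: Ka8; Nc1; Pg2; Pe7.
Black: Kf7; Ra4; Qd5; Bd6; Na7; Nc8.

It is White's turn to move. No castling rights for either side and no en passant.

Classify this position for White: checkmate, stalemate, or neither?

White to move; white king on a8.
In check: yes, from the black queen on d5.
King squares — a7: attacked by Ra4; b7: attacked by Qd5; b8: attacked by Bd6.
Legal moves for White: none.
In check with no legal moves → checkmate.

checkmate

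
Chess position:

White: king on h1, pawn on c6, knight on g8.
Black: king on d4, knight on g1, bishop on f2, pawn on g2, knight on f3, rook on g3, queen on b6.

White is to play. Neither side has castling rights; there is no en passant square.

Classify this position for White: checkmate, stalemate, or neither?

checkmate

White to move; white king on h1.
In check: yes, from the black pawn on g2.
King squares — g1: attacked by Bf2; g2: attacked by Rg3; h2: attacked by Nf3.
Legal moves for White: none.
In check with no legal moves → checkmate.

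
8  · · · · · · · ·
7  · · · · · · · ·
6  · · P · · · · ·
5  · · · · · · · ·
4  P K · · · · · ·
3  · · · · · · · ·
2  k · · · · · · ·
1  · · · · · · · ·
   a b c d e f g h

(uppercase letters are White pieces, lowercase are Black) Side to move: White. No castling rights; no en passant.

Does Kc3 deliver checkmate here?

After Kc3: black king on a2; in check: no.
Black is not in check, so this cannot be checkmate.

no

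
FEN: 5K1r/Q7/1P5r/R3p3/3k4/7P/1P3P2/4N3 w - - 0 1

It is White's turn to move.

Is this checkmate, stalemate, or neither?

White to move; white king on f8.
In check: yes, from the black rook on h8.
King squares — e7: available; f7: available; g7: available; e8: attacked by Rh8; g8: attacked by Rh8.
Legal moves for White: Kg7, Kf7, Ke7.
White is in check but has 3 legal moves → neither.

neither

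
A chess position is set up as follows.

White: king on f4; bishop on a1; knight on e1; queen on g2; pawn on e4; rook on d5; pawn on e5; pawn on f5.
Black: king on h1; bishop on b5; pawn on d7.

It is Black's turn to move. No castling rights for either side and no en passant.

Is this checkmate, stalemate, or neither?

checkmate

Black to move; black king on h1.
In check: yes, from the white queen on g2.
King squares — g1: attacked by Qg2; g2: attacked by Ne1; h2: attacked by Qg2.
Legal moves for Black: none.
In check with no legal moves → checkmate.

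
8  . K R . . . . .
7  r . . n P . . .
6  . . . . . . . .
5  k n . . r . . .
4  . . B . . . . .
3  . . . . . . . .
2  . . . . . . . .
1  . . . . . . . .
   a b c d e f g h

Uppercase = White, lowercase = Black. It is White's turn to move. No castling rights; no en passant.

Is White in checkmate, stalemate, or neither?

White to move; white king on b8.
In check: yes, from the black knight on d7.
King squares — a7: attacked by Nb5; b7: attacked by Ra7; c7: attacked by Nb5; a8: attacked by Ra7; c8: own rook.
Legal moves for White: none.
In check with no legal moves → checkmate.

checkmate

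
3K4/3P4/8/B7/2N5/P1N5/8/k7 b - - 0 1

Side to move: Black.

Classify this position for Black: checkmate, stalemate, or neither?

stalemate

Black to move; black king on a1.
In check: no.
King squares — b1: attacked by Nc3; a2: attacked by Nc3; b2: attacked by Nc4.
Legal moves for Black: none.
Not in check and no legal moves → stalemate.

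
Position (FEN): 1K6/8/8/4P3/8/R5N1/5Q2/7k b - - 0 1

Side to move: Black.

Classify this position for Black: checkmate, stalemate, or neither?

checkmate

Black to move; black king on h1.
In check: yes, from the white knight on g3.
King squares — g1: attacked by Qf2; g2: attacked by Qf2; h2: attacked by Qf2.
Legal moves for Black: none.
In check with no legal moves → checkmate.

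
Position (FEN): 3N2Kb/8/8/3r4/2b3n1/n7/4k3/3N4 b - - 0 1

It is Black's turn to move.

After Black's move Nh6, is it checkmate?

no

After Nh6: white king on g8; in check: yes, from the black knight on h6.
White has 3 legal replies: Kxh8, Kf8, Kh7.
In check but a legal move exists → not checkmate.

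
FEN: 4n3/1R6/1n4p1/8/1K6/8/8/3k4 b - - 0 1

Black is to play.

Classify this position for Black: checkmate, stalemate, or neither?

neither

Black to move; black king on d1.
In check: no.
Legal moves for Black: Ng7, Nc7, Nf6, Nd6, Nc8, Na8, Nd7, Nd5+, Nc4, Na4, Ke2, Kd2, Kc2, Ke1, Kc1, g5.
Black has 16 legal moves and is not in check → neither.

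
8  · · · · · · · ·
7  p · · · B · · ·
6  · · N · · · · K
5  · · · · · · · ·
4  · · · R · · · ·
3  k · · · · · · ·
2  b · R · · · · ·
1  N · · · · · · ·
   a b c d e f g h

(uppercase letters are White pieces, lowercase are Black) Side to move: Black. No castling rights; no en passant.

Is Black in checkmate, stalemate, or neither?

checkmate

Black to move; black king on a3.
In check: yes, from the white bishop on e7.
King squares — a2: own bishop; b2: attacked by Rc2; b3: attacked by Na1; a4: attacked by Rd4; b4: attacked by Rd4.
Legal moves for Black: none.
In check with no legal moves → checkmate.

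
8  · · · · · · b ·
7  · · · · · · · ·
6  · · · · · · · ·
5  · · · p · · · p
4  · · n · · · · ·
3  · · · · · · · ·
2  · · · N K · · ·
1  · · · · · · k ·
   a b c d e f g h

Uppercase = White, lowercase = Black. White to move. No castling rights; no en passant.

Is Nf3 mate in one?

After Nf3: black king on g1; in check: yes, from the white knight on f3.
Black has 2 legal replies: Kg2, Kh1.
In check but a legal move exists → not checkmate.

no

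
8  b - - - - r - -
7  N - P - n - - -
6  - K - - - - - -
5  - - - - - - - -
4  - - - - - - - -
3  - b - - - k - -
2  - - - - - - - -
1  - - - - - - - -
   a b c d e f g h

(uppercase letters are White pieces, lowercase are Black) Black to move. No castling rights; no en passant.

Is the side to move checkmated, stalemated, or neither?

neither

Black to move; black king on f3.
In check: no.
Legal moves for Black include: Rh8, Rg8, Re8, Rd8, Rc8, Rb8+, Rf7, Rf6+, Rf5, Rf4, Bb7, Bc6, Bad5, Be4, Ng8, Nc8+, Ng6, Nc6, ... (list truncated; more exist).
Black has legal moves and is not in check → neither.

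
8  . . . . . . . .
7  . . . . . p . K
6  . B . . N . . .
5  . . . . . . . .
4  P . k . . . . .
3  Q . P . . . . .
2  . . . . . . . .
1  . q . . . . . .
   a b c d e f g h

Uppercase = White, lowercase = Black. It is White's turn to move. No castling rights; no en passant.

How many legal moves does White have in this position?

4

White to move; king on h7.
In check: yes, from the black queen on b1.
Legal moves: Kh8, Kg8, Kg7, Kh6.
Count: 4.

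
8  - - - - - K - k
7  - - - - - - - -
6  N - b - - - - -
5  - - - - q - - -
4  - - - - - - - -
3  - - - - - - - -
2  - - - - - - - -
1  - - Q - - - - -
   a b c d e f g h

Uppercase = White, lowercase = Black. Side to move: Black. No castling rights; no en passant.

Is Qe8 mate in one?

yes

After Qe8: white king on f8; in check: yes, from the black queen on e8.
King squares — e7: attacked by Qe8; f7: attacked by Qe8; g7: attacked by Kh8; e8: attacked by Bc6; g8: attacked by Qe8.
White has no legal moves → checkmate.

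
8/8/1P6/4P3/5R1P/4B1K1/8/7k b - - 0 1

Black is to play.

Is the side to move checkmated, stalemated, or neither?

Black to move; black king on h1.
In check: no.
King squares — g1: attacked by Be3; g2: attacked by Kg3; h2: attacked by Kg3.
Legal moves for Black: none.
Not in check and no legal moves → stalemate.

stalemate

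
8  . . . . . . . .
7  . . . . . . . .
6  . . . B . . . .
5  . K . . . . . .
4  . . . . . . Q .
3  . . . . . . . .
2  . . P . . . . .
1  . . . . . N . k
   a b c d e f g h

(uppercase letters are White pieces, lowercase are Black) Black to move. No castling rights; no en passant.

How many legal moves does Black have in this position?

Black to move; king on h1.
In check: no.
Legal moves: none.
Count: 0.

0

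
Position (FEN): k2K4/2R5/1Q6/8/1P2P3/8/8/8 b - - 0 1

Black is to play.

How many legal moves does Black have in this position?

0

Black to move; king on a8.
In check: no.
Legal moves: none.
Count: 0.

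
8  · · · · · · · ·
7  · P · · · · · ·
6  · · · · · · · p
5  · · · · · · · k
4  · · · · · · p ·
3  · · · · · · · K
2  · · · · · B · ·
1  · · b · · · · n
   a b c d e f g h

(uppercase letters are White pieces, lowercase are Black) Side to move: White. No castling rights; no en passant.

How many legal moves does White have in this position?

White to move; king on h3.
In check: yes, from the black pawn on g4.
Legal moves: Kh2, Kg2.
Count: 2.

2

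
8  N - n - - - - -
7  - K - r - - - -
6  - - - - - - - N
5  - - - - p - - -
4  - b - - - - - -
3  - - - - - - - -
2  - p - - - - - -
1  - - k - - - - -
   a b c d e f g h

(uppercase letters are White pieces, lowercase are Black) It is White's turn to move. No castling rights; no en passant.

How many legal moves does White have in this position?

White to move; king on b7.
In check: yes, from the black rook on d7.
Legal moves: Kxc8, Kb8, Kc6, Ka6, Nc7.
Count: 5.

5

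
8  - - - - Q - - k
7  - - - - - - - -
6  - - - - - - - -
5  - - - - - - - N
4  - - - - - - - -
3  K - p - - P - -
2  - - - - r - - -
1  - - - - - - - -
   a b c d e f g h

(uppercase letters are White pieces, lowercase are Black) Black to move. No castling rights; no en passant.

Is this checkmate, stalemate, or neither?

Black to move; black king on h8.
In check: yes, from the white queen on e8.
King squares — g7: attacked by Nh5; h7: available; g8: attacked by Qe8.
Legal moves for Black: Kh7, Rxe8.
Black is in check but has 2 legal moves → neither.

neither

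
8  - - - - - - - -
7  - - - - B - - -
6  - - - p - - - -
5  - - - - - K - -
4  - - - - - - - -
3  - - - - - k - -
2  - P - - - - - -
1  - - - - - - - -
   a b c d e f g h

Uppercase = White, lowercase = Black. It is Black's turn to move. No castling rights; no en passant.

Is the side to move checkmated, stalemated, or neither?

neither

Black to move; black king on f3.
In check: no.
Legal moves for Black: Kg3, Ke3, Kg2, Kf2, Ke2, d5.
Black has 6 legal moves and is not in check → neither.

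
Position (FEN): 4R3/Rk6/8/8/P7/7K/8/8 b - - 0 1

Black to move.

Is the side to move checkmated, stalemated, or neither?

Black to move; black king on b7.
In check: yes, from the white rook on a7.
Legal moves for Black: Kxa7, Kc6, Kb6.
Black is in check but has 3 legal moves → neither.

neither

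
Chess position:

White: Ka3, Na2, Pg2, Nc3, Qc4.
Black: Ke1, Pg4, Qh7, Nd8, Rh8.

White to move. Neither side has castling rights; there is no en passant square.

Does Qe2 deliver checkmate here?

After Qe2: black king on e1; in check: yes, from the white queen on e2.
King squares — d1: attacked by Qe2; f1: attacked by Qe2; d2: attacked by Qe2; e2: attacked by Nc3; f2: attacked by Qe2.
Black has no legal moves → checkmate.

yes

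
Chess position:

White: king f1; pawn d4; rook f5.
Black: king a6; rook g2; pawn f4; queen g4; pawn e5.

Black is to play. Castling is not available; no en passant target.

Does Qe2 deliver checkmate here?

After Qe2: white king on f1; in check: yes, from the black queen on e2.
King squares — e1: attacked by Qe2; g1: attacked by Rg2; e2: attacked by Rg2; f2: attacked by Qe2; g2: attacked by Qe2.
White has no legal moves → checkmate.

yes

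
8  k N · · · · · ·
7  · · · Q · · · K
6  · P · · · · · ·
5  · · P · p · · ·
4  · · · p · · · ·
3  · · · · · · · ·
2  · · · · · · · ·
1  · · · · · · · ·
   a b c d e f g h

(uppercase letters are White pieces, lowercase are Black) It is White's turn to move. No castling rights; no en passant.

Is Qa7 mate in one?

After Qa7: black king on a8; in check: yes, from the white queen on a7.
King squares — a7: attacked by Pb6; b7: attacked by Qa7; b8: attacked by Qa7.
Black has no legal moves → checkmate.

yes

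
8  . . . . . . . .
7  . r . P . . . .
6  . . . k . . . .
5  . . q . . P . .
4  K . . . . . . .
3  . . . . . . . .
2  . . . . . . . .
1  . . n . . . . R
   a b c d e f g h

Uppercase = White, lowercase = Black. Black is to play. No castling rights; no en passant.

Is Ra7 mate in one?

After Ra7: white king on a4; in check: yes, from the black rook on a7.
King squares — a3: attacked by Qc5; b3: attacked by Nc1; b4: attacked by Qc5; a5: attacked by Qc5; b5: attacked by Qc5.
White has no legal moves → checkmate.

yes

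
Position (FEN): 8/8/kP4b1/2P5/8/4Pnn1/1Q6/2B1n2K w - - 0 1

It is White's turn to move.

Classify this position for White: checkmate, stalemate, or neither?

White to move; white king on h1.
In check: yes, from the black knight on g3.
King squares — g1: attacked by Nf3; g2: attacked by Ne1; h2: attacked by Nf3.
Legal moves for White: none.
In check with no legal moves → checkmate.

checkmate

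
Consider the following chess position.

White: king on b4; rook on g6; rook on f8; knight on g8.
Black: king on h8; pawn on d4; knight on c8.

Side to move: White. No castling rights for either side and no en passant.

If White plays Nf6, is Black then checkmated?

yes

After Nf6: black king on h8; in check: yes, from the white rook on f8.
King squares — g7: attacked by Rg6; h7: attacked by Nf6; g8: attacked by Nf6.
Black has no legal moves → checkmate.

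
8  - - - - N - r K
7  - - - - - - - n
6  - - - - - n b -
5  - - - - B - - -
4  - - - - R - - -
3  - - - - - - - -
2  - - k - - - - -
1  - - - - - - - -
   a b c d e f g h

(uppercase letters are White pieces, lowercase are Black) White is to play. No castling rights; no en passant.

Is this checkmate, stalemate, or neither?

White to move; white king on h8.
In check: yes, from the black rook on g8.
King squares — g7: attacked by Rg8; h7: attacked by Nf6; g8: attacked by Nf6.
Legal moves for White: none.
In check with no legal moves → checkmate.

checkmate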